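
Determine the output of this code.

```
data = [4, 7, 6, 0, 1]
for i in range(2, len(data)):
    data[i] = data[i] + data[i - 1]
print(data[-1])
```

i=2: data[2] = 6+7 = 13 → [4, 7, 13, 0, 1]
i=3: data[3] = 0+13 = 13 → [4, 7, 13, 13, 1]
i=4: data[4] = 1+13 = 14 → [4, 7, 13, 13, 14]

14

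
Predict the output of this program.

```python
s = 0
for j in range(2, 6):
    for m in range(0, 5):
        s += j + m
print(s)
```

j=2,m=0: s = 0+2 = 2
j=2,m=1: s = 2+3 = 5
j=2,m=2: s = 5+4 = 9
j=2,m=3: s = 9+5 = 14
j=2,m=4: s = 14+6 = 20
j=3,m=0: s = 20+3 = 23
j=3,m=1: s = 23+4 = 27
j=3,m=2: s = 27+5 = 32
j=3,m=3: s = 32+6 = 38
j=3,m=4: s = 38+7 = 45
j=4,m=0: s = 45+4 = 49
j=4,m=1: s = 49+5 = 54
j=4,m=2: s = 54+6 = 60
j=4,m=3: s = 60+7 = 67
j=4,m=4: s = 67+8 = 75
j=5,m=0: s = 75+5 = 80
j=5,m=1: s = 80+6 = 86
j=5,m=2: s = 86+7 = 93
j=5,m=3: s = 93+8 = 101
j=5,m=4: s = 101+9 = 110

110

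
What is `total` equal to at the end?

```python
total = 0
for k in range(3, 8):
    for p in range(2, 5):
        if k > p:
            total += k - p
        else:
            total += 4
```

k=3,p=2: 3>2, total = 0+1 = 1
k=3,p=3: not 3>3, total = 1+4 = 5
k=3,p=4: not 3>4, total = 5+4 = 9
k=4,p=2: 4>2, total = 9+2 = 11
k=4,p=3: 4>3, total = 11+1 = 12
k=4,p=4: not 4>4, total = 12+4 = 16
k=5,p=2: 5>2, total = 16+3 = 19
k=5,p=3: 5>3, total = 19+2 = 21
k=5,p=4: 5>4, total = 21+1 = 22
k=6,p=2: 6>2, total = 22+4 = 26
k=6,p=3: 6>3, total = 26+3 = 29
k=6,p=4: 6>4, total = 29+2 = 31
k=7,p=2: 7>2, total = 31+5 = 36
k=7,p=3: 7>3, total = 36+4 = 40
k=7,p=4: 7>4, total = 40+3 = 43

43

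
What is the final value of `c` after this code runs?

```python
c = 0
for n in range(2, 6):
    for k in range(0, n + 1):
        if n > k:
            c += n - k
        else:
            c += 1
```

n=2,k=0: 2>0, c = 0+2 = 2
n=2,k=1: 2>1, c = 2+1 = 3
n=2,k=2: not 2>2, c = 3+1 = 4
n=3,k=0: 3>0, c = 4+3 = 7
n=3,k=1: 3>1, c = 7+2 = 9
n=3,k=2: 3>2, c = 9+1 = 10
n=3,k=3: not 3>3, c = 10+1 = 11
n=4,k=0: 4>0, c = 11+4 = 15
n=4,k=1: 4>1, c = 15+3 = 18
n=4,k=2: 4>2, c = 18+2 = 20
n=4,k=3: 4>3, c = 20+1 = 21
n=4,k=4: not 4>4, c = 21+1 = 22
n=5,k=0: 5>0, c = 22+5 = 27
n=5,k=1: 5>1, c = 27+4 = 31
n=5,k=2: 5>2, c = 31+3 = 34
n=5,k=3: 5>3, c = 34+2 = 36
n=5,k=4: 5>4, c = 36+1 = 37
n=5,k=5: not 5>5, c = 37+1 = 38

38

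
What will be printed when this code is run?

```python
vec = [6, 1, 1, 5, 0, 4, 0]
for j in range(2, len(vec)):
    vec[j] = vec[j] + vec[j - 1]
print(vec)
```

j=2: vec[2] = 1+1 = 2 → [6, 1, 2, 5, 0, 4, 0]
j=3: vec[3] = 5+2 = 7 → [6, 1, 2, 7, 0, 4, 0]
j=4: vec[4] = 0+7 = 7 → [6, 1, 2, 7, 7, 4, 0]
j=5: vec[5] = 4+7 = 11 → [6, 1, 2, 7, 7, 11, 0]
j=6: vec[6] = 0+11 = 11 → [6, 1, 2, 7, 7, 11, 11]

[6, 1, 2, 7, 7, 11, 11]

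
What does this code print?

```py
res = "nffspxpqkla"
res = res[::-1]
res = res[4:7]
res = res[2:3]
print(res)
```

p

reverse → 'alkqpxpsffn'
slice [4:7] → 'pxp'
slice [2:3] → 'p'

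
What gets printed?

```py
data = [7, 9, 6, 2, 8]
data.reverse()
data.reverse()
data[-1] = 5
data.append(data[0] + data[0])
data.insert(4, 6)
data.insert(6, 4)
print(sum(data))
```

53

reverse → [8, 2, 6, 9, 7]
reverse → [7, 9, 6, 2, 8]
data[-1] = 5 → [7, 9, 6, 2, 5]
append data[0]+data[0] = 7+7 = 14 → [7, 9, 6, 2, 5, 14]
insert 6 at 4 → [7, 9, 6, 2, 6, 5, 14]
insert 4 at 6 → [7, 9, 6, 2, 6, 5, 4, 14]
sum = 53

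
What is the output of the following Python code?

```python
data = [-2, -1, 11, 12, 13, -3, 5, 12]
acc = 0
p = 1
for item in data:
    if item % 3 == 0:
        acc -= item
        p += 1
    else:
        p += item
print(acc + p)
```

9

item=-2: not %3==0; p=-1
item=-1: not %3==0; p=-2
item=11: not %3==0; p=9
item=12: %3==0, acc = 0-12 = -12; p=10
item=13: not %3==0; p=23
item=-3: %3==0, acc = (-12)-(-3) = -9; p=24
item=5: not %3==0; p=29
item=12: %3==0, acc = (-9)-12 = -21; p=30
acc+p = (-21)+30 = 9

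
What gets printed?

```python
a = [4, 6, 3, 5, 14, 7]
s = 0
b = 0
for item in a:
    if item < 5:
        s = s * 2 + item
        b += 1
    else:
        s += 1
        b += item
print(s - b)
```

-18

item=4: <5, s = 0*2+4 = 4; b=1
item=6: not <5, s = 4+1 = 5; b=7
item=3: <5, s = 5*2+3 = 13; b=8
item=5: not <5, s = 13+1 = 14; b=13
item=14: not <5, s = 14+1 = 15; b=27
item=7: not <5, s = 15+1 = 16; b=34
s-b = 16-34 = -18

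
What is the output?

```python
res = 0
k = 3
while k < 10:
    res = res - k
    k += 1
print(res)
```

-42

k=3: res = 0-3 = -3
k=4: res = (-3)-4 = -7
k=5: res = (-7)-5 = -12
k=6: res = (-12)-6 = -18
k=7: res = (-18)-7 = -25
k=8: res = (-25)-8 = -33
k=9: res = (-33)-9 = -42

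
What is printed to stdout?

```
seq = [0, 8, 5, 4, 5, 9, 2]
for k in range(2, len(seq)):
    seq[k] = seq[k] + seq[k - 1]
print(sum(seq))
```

124

k=2: seq[2] = 5+8 = 13 → [0, 8, 13, 4, 5, 9, 2]
k=3: seq[3] = 4+13 = 17 → [0, 8, 13, 17, 5, 9, 2]
k=4: seq[4] = 5+17 = 22 → [0, 8, 13, 17, 22, 9, 2]
k=5: seq[5] = 9+22 = 31 → [0, 8, 13, 17, 22, 31, 2]
k=6: seq[6] = 2+31 = 33 → [0, 8, 13, 17, 22, 31, 33]
sum = 124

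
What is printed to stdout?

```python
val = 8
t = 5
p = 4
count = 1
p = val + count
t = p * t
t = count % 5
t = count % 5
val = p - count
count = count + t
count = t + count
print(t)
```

1

p = 8+1 = 9
t = 9*5 = 45
t = 1%5 = 1
t = 1%5 = 1
val = 9-1 = 8
count = 1+1 = 2
count = 1+2 = 3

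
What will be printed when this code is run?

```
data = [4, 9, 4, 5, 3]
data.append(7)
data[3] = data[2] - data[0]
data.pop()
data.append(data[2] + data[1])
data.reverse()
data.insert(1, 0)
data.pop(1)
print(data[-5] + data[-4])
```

3

append 7 → [4, 9, 4, 5, 3, 7]
data[3] = data[2]-data[0] = 4-4 = 0 → [4, 9, 4, 0, 3, 7]
pop() removes 7 → [4, 9, 4, 0, 3]
append data[2]+data[1] = 4+9 = 13 → [4, 9, 4, 0, 3, 13]
reverse → [13, 3, 0, 4, 9, 4]
insert 0 at 1 → [13, 0, 3, 0, 4, 9, 4]
pop(1) removes 0 → [13, 3, 0, 4, 9, 4]
data[-5]+data[-4] = 3+0 = 3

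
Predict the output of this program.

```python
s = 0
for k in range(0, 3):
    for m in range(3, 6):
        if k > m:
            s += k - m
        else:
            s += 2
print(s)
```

18

k=0,m=3: not 0>3, s = 0+2 = 2
k=0,m=4: not 0>4, s = 2+2 = 4
k=0,m=5: not 0>5, s = 4+2 = 6
k=1,m=3: not 1>3, s = 6+2 = 8
k=1,m=4: not 1>4, s = 8+2 = 10
k=1,m=5: not 1>5, s = 10+2 = 12
k=2,m=3: not 2>3, s = 12+2 = 14
k=2,m=4: not 2>4, s = 14+2 = 16
k=2,m=5: not 2>5, s = 16+2 = 18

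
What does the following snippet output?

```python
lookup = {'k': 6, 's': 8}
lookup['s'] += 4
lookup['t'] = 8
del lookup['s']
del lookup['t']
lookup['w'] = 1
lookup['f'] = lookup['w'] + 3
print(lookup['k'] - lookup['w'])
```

lookup['s'] = 8+4 = 12 → {'k': 6, 's': 12}
lookup['t'] = 8 → {'k': 6, 's': 12, 't': 8}
del 's' → {'k': 6, 't': 8}
del 't' → {'k': 6}
lookup['w'] = 1 → {'k': 6, 'w': 1}
lookup['f'] = lookup['w']+3 = 4 → {'k': 6, 'w': 1, 'f': 4}
lookup['k']-lookup['w'] = 6-1 = 5

5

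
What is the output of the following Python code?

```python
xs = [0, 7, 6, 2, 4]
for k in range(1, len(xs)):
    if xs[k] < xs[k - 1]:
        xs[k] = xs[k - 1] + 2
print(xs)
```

k=1: 7>=0, unchanged → [0, 7, 6, 2, 4]
k=2: 6<7, xs[2] = 7+2 = 9 → [0, 7, 9, 2, 4]
k=3: 2<9, xs[3] = 9+2 = 11 → [0, 7, 9, 11, 4]
k=4: 4<11, xs[4] = 11+2 = 13 → [0, 7, 9, 11, 13]

[0, 7, 9, 11, 13]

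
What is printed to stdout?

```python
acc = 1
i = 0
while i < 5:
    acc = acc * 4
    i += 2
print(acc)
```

i=0: acc = 1*4 = 4
i=2: acc = 4*4 = 16
i=4: acc = 16*4 = 64

64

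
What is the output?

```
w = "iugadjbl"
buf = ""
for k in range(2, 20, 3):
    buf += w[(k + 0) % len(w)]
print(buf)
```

gjiabu

k=2: add w[2]='g' → 'g'
k=5: add w[5]='j' → 'gj'
k=8: add w[0]='i' → 'gji'
k=11: add w[3]='a' → 'gjia'
k=14: add w[6]='b' → 'gjiab'
k=17: add w[1]='u' → 'gjiabu'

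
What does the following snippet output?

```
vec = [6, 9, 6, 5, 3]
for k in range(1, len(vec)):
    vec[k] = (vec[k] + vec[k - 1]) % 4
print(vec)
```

[6, 3, 1, 2, 1]

k=1: vec[1] = (9+6)%4 = 3 → [6, 3, 6, 5, 3]
k=2: vec[2] = (6+3)%4 = 1 → [6, 3, 1, 5, 3]
k=3: vec[3] = (5+1)%4 = 2 → [6, 3, 1, 2, 3]
k=4: vec[4] = (3+2)%4 = 1 → [6, 3, 1, 2, 1]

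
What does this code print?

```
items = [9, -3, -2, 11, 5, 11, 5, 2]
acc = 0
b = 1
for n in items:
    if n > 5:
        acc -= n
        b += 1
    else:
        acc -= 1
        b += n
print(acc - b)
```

n=9: >5, acc = 0-9 = -9; b=2
n=-3: not >5, acc = (-9)-1 = -10; b=-1
n=-2: not >5, acc = (-10)-1 = -11; b=-3
n=11: >5, acc = (-11)-11 = -22; b=-2
n=5: not >5, acc = (-22)-1 = -23; b=3
n=11: >5, acc = (-23)-11 = -34; b=4
n=5: not >5, acc = (-34)-1 = -35; b=9
n=2: not >5, acc = (-35)-1 = -36; b=11
acc-b = (-36)-11 = -47

-47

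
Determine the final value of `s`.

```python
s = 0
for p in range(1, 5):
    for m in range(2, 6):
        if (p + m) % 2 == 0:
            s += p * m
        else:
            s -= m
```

40

p=1,m=2: odd sum, s = 0-2 = -2
p=1,m=3: even sum, s = (-2)+3 = 1
p=1,m=4: odd sum, s = 1-4 = -3
p=1,m=5: even sum, s = (-3)+5 = 2
p=2,m=2: even sum, s = 2+4 = 6
p=2,m=3: odd sum, s = 6-3 = 3
p=2,m=4: even sum, s = 3+8 = 11
p=2,m=5: odd sum, s = 11-5 = 6
p=3,m=2: odd sum, s = 6-2 = 4
p=3,m=3: even sum, s = 4+9 = 13
p=3,m=4: odd sum, s = 13-4 = 9
p=3,m=5: even sum, s = 9+15 = 24
p=4,m=2: even sum, s = 24+8 = 32
p=4,m=3: odd sum, s = 32-3 = 29
p=4,m=4: even sum, s = 29+16 = 45
p=4,m=5: odd sum, s = 45-5 = 40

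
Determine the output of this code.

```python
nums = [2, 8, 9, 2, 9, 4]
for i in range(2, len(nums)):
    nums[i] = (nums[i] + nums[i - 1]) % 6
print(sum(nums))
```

22

i=2: nums[2] = (9+8)%6 = 5 → [2, 8, 5, 2, 9, 4]
i=3: nums[3] = (2+5)%6 = 1 → [2, 8, 5, 1, 9, 4]
i=4: nums[4] = (9+1)%6 = 4 → [2, 8, 5, 1, 4, 4]
i=5: nums[5] = (4+4)%6 = 2 → [2, 8, 5, 1, 4, 2]
sum = 22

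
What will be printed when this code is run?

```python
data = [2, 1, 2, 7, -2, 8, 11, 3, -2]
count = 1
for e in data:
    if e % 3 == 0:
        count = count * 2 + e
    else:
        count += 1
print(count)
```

e=2: not %3==0, count = 1+1 = 2
e=1: not %3==0, count = 2+1 = 3
e=2: not %3==0, count = 3+1 = 4
e=7: not %3==0, count = 4+1 = 5
e=-2: not %3==0, count = 5+1 = 6
e=8: not %3==0, count = 6+1 = 7
e=11: not %3==0, count = 7+1 = 8
e=3: %3==0, count = 8*2+3 = 19
e=-2: not %3==0, count = 19+1 = 20

20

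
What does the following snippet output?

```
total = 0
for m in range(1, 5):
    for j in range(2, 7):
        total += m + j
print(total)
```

130

m=1,j=2: total = 0+3 = 3
m=1,j=3: total = 3+4 = 7
m=1,j=4: total = 7+5 = 12
m=1,j=5: total = 12+6 = 18
m=1,j=6: total = 18+7 = 25
m=2,j=2: total = 25+4 = 29
m=2,j=3: total = 29+5 = 34
m=2,j=4: total = 34+6 = 40
m=2,j=5: total = 40+7 = 47
m=2,j=6: total = 47+8 = 55
m=3,j=2: total = 55+5 = 60
m=3,j=3: total = 60+6 = 66
m=3,j=4: total = 66+7 = 73
m=3,j=5: total = 73+8 = 81
m=3,j=6: total = 81+9 = 90
m=4,j=2: total = 90+6 = 96
m=4,j=3: total = 96+7 = 103
m=4,j=4: total = 103+8 = 111
m=4,j=5: total = 111+9 = 120
m=4,j=6: total = 120+10 = 130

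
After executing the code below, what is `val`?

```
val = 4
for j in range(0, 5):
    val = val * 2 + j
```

j=0: val = 4*2+0 = 8
j=1: val = 8*2+1 = 17
j=2: val = 17*2+2 = 36
j=3: val = 36*2+3 = 75
j=4: val = 75*2+4 = 154

154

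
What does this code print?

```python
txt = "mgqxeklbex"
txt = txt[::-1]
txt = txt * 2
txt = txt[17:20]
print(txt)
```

reverse → 'xeblkexqgm'
repeat ×2 → 'xeblkexqgmxeblkexqgm'
slice [17:20] → 'qgm'

qgm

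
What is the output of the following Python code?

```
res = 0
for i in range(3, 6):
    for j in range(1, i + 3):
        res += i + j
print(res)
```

i=3,j=1: res = 0+4 = 4
i=3,j=2: res = 4+5 = 9
i=3,j=3: res = 9+6 = 15
i=3,j=4: res = 15+7 = 22
i=3,j=5: res = 22+8 = 30
i=4,j=1: res = 30+5 = 35
i=4,j=2: res = 35+6 = 41
i=4,j=3: res = 41+7 = 48
i=4,j=4: res = 48+8 = 56
i=4,j=5: res = 56+9 = 65
i=4,j=6: res = 65+10 = 75
i=5,j=1: res = 75+6 = 81
i=5,j=2: res = 81+7 = 88
i=5,j=3: res = 88+8 = 96
i=5,j=4: res = 96+9 = 105
i=5,j=5: res = 105+10 = 115
i=5,j=6: res = 115+11 = 126
i=5,j=7: res = 126+12 = 138

138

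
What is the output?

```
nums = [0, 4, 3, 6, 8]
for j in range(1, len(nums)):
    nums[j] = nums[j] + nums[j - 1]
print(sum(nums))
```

j=1: nums[1] = 4+0 = 4 → [0, 4, 3, 6, 8]
j=2: nums[2] = 3+4 = 7 → [0, 4, 7, 6, 8]
j=3: nums[3] = 6+7 = 13 → [0, 4, 7, 13, 8]
j=4: nums[4] = 8+13 = 21 → [0, 4, 7, 13, 21]
sum = 45

45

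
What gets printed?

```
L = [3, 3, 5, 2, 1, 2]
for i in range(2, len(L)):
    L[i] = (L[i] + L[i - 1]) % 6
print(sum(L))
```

18

i=2: L[2] = (5+3)%6 = 2 → [3, 3, 2, 2, 1, 2]
i=3: L[3] = (2+2)%6 = 4 → [3, 3, 2, 4, 1, 2]
i=4: L[4] = (1+4)%6 = 5 → [3, 3, 2, 4, 5, 2]
i=5: L[5] = (2+5)%6 = 1 → [3, 3, 2, 4, 5, 1]
sum = 18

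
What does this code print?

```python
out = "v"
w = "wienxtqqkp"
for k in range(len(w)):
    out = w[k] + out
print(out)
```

k=0: prepend 'w' → 'wv'
k=1: prepend 'i' → 'iwv'
k=2: prepend 'e' → 'eiwv'
k=3: prepend 'n' → 'neiwv'
k=4: prepend 'x' → 'xneiwv'
k=5: prepend 't' → 'txneiwv'
k=6: prepend 'q' → 'qtxneiwv'
k=7: prepend 'q' → 'qqtxneiwv'
k=8: prepend 'k' → 'kqqtxneiwv'
k=9: prepend 'p' → 'pkqqtxneiwv'

pkqqtxneiwv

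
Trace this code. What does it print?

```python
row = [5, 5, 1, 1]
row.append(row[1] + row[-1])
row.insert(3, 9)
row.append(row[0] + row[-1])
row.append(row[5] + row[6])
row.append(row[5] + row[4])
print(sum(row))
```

append row[1]+row[-1] = 5+1 = 6 → [5, 5, 1, 1, 6]
insert 9 at 3 → [5, 5, 1, 9, 1, 6]
append row[0]+row[-1] = 5+6 = 11 → [5, 5, 1, 9, 1, 6, 11]
append row[5]+row[6] = 6+11 = 17 → [5, 5, 1, 9, 1, 6, 11, 17]
append row[5]+row[4] = 6+1 = 7 → [5, 5, 1, 9, 1, 6, 11, 17, 7]
sum = 62

62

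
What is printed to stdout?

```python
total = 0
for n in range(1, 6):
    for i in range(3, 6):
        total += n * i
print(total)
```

180

n=1,i=3: total = 0+3 = 3
n=1,i=4: total = 3+4 = 7
n=1,i=5: total = 7+5 = 12
n=2,i=3: total = 12+6 = 18
n=2,i=4: total = 18+8 = 26
n=2,i=5: total = 26+10 = 36
n=3,i=3: total = 36+9 = 45
n=3,i=4: total = 45+12 = 57
n=3,i=5: total = 57+15 = 72
n=4,i=3: total = 72+12 = 84
n=4,i=4: total = 84+16 = 100
n=4,i=5: total = 100+20 = 120
n=5,i=3: total = 120+15 = 135
n=5,i=4: total = 135+20 = 155
n=5,i=5: total = 155+25 = 180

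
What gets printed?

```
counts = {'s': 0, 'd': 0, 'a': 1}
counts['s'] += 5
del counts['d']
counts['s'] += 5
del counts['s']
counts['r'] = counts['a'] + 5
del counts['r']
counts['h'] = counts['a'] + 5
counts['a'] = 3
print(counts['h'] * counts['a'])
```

counts['s'] = 0+5 = 5 → {'s': 5, 'd': 0, 'a': 1}
del 'd' → {'s': 5, 'a': 1}
counts['s'] = 5+5 = 10 → {'s': 10, 'a': 1}
del 's' → {'a': 1}
counts['r'] = counts['a']+5 = 6 → {'a': 1, 'r': 6}
del 'r' → {'a': 1}
counts['h'] = counts['a']+5 = 6 → {'a': 1, 'h': 6}
counts['a'] = 3 → {'a': 3, 'h': 6}
counts['h']*counts['a'] = 6*3 = 18

18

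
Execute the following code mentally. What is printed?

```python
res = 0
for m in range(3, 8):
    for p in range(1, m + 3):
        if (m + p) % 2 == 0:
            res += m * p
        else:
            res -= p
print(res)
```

m=3,p=1: even sum, res = 0+3 = 3
m=3,p=2: odd sum, res = 3-2 = 1
m=3,p=3: even sum, res = 1+9 = 10
m=3,p=4: odd sum, res = 10-4 = 6
m=3,p=5: even sum, res = 6+15 = 21
m=4,p=1: odd sum, res = 21-1 = 20
m=4,p=2: even sum, res = 20+8 = 28
m=4,p=3: odd sum, res = 28-3 = 25
m=4,p=4: even sum, res = 25+16 = 41
m=4,p=5: odd sum, res = 41-5 = 36
m=4,p=6: even sum, res = 36+24 = 60
m=5,p=1: even sum, res = 60+5 = 65
m=5,p=2: odd sum, res = 65-2 = 63
m=5,p=3: even sum, res = 63+15 = 78
m=5,p=4: odd sum, res = 78-4 = 74
m=5,p=5: even sum, res = 74+25 = 99
m=5,p=6: odd sum, res = 99-6 = 93
m=5,p=7: even sum, res = 93+35 = 128
m=6,p=1: odd sum, res = 128-1 = 127
m=6,p=2: even sum, res = 127+12 = 139
m=6,p=3: odd sum, res = 139-3 = 136
m=6,p=4: even sum, res = 136+24 = 160
m=6,p=5: odd sum, res = 160-5 = 155
m=6,p=6: even sum, res = 155+36 = 191
m=6,p=7: odd sum, res = 191-7 = 184
m=6,p=8: even sum, res = 184+48 = 232
m=7,p=1: even sum, res = 232+7 = 239
m=7,p=2: odd sum, res = 239-2 = 237
m=7,p=3: even sum, res = 237+21 = 258
m=7,p=4: odd sum, res = 258-4 = 254
m=7,p=5: even sum, res = 254+35 = 289
m=7,p=6: odd sum, res = 289-6 = 283
m=7,p=7: even sum, res = 283+49 = 332
m=7,p=8: odd sum, res = 332-8 = 324
m=7,p=9: even sum, res = 324+63 = 387

387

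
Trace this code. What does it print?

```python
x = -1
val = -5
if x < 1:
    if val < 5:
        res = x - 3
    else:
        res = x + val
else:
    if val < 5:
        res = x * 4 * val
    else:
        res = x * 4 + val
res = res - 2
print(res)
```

x=-1, val=-5
x < 1 is True; val < 5 is True
→ res = x - 3 = -4
res = (-4)-2 = -6

-6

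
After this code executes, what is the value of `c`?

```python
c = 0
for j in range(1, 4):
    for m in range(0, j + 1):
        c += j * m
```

j=1,m=0: c = 0+0 = 0
j=1,m=1: c = 0+1 = 1
j=2,m=0: c = 1+0 = 1
j=2,m=1: c = 1+2 = 3
j=2,m=2: c = 3+4 = 7
j=3,m=0: c = 7+0 = 7
j=3,m=1: c = 7+3 = 10
j=3,m=2: c = 10+6 = 16
j=3,m=3: c = 16+9 = 25

25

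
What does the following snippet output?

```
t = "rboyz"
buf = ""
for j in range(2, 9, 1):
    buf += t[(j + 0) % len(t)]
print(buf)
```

oyzrboy

j=2: add t[2]='o' → 'o'
j=3: add t[3]='y' → 'oy'
j=4: add t[4]='z' → 'oyz'
j=5: add t[0]='r' → 'oyzr'
j=6: add t[1]='b' → 'oyzrb'
j=7: add t[2]='o' → 'oyzrbo'
j=8: add t[3]='y' → 'oyzrboy'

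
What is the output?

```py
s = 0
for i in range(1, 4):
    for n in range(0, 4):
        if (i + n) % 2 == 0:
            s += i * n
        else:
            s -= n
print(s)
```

i=1,n=0: odd sum, s = 0-0 = 0
i=1,n=1: even sum, s = 0+1 = 1
i=1,n=2: odd sum, s = 1-2 = -1
i=1,n=3: even sum, s = (-1)+3 = 2
i=2,n=0: even sum, s = 2+0 = 2
i=2,n=1: odd sum, s = 2-1 = 1
i=2,n=2: even sum, s = 1+4 = 5
i=2,n=3: odd sum, s = 5-3 = 2
i=3,n=0: odd sum, s = 2-0 = 2
i=3,n=1: even sum, s = 2+3 = 5
i=3,n=2: odd sum, s = 5-2 = 3
i=3,n=3: even sum, s = 3+9 = 12

12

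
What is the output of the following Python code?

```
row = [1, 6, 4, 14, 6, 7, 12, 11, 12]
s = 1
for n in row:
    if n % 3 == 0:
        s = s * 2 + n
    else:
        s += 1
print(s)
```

162

n=1: not %3==0, s = 1+1 = 2
n=6: %3==0, s = 2*2+6 = 10
n=4: not %3==0, s = 10+1 = 11
n=14: not %3==0, s = 11+1 = 12
n=6: %3==0, s = 12*2+6 = 30
n=7: not %3==0, s = 30+1 = 31
n=12: %3==0, s = 31*2+12 = 74
n=11: not %3==0, s = 74+1 = 75
n=12: %3==0, s = 75*2+12 = 162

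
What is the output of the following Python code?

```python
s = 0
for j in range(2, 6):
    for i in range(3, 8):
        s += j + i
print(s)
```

170

j=2,i=3: s = 0+5 = 5
j=2,i=4: s = 5+6 = 11
j=2,i=5: s = 11+7 = 18
j=2,i=6: s = 18+8 = 26
j=2,i=7: s = 26+9 = 35
j=3,i=3: s = 35+6 = 41
j=3,i=4: s = 41+7 = 48
j=3,i=5: s = 48+8 = 56
j=3,i=6: s = 56+9 = 65
j=3,i=7: s = 65+10 = 75
j=4,i=3: s = 75+7 = 82
j=4,i=4: s = 82+8 = 90
j=4,i=5: s = 90+9 = 99
j=4,i=6: s = 99+10 = 109
j=4,i=7: s = 109+11 = 120
j=5,i=3: s = 120+8 = 128
j=5,i=4: s = 128+9 = 137
j=5,i=5: s = 137+10 = 147
j=5,i=6: s = 147+11 = 158
j=5,i=7: s = 158+12 = 170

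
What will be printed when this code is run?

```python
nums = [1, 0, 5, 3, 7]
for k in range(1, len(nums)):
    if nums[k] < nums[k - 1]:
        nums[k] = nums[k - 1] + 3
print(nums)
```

[1, 4, 5, 8, 11]

k=1: 0<1, nums[1] = 1+3 = 4 → [1, 4, 5, 3, 7]
k=2: 5>=4, unchanged → [1, 4, 5, 3, 7]
k=3: 3<5, nums[3] = 5+3 = 8 → [1, 4, 5, 8, 7]
k=4: 7<8, nums[4] = 8+3 = 11 → [1, 4, 5, 8, 11]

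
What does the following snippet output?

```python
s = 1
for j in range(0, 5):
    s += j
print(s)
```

11

j=0: s = 1+0 = 1
j=1: s = 1+1 = 2
j=2: s = 2+2 = 4
j=3: s = 4+3 = 7
j=4: s = 7+4 = 11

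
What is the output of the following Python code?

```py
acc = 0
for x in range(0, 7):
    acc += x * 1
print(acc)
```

21

x=0: acc = 0+0*1 = 0
x=1: acc = 0+1*1 = 1
x=2: acc = 1+2*1 = 3
x=3: acc = 3+3*1 = 6
x=4: acc = 6+4*1 = 10
x=5: acc = 10+5*1 = 15
x=6: acc = 15+6*1 = 21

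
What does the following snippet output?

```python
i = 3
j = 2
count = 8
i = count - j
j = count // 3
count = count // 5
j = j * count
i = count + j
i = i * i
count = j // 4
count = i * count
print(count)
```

i = 8-2 = 6
j = 8//3 = 2
count = 8//5 = 1
j = 2*1 = 2
i = 1+2 = 3
i = 3*3 = 9
count = 2//4 = 0
count = 9*0 = 0

0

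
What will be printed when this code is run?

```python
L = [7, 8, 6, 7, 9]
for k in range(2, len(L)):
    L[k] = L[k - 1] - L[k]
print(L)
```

k=2: L[2] = 8-6 = 2 → [7, 8, 2, 7, 9]
k=3: L[3] = 2-7 = -5 → [7, 8, 2, -5, 9]
k=4: L[4] = (-5)-9 = -14 → [7, 8, 2, -5, -14]

[7, 8, 2, -5, -14]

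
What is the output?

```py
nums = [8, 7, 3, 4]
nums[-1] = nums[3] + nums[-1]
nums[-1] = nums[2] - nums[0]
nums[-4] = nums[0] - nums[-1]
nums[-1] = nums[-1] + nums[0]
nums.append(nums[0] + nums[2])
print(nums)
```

nums[-1] = nums[3]+nums[-1] = 4+4 = 8 → [8, 7, 3, 8]
nums[-1] = nums[2]-nums[0] = 3-8 = -5 → [8, 7, 3, -5]
nums[-4] = nums[0]-nums[-1] = 8-(-5) = 13 → [13, 7, 3, -5]
nums[-1] = nums[-1]+nums[0] = (-5)+13 = 8 → [13, 7, 3, 8]
append nums[0]+nums[2] = 13+3 = 16 → [13, 7, 3, 8, 16]

[13, 7, 3, 8, 16]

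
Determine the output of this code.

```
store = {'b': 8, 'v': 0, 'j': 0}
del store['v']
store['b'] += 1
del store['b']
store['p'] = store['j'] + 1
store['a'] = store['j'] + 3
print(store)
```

del 'v' → {'b': 8, 'j': 0}
store['b'] = 8+1 = 9 → {'b': 9, 'j': 0}
del 'b' → {'j': 0}
store['p'] = store['j']+1 = 1 → {'j': 0, 'p': 1}
store['a'] = store['j']+3 = 3 → {'j': 0, 'p': 1, 'a': 3}

{'j': 0, 'p': 1, 'a': 3}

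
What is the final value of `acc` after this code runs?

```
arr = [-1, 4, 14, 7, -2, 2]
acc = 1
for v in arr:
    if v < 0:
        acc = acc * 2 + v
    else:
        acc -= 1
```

-7

v=-1: <0, acc = 1*2+(-1) = 1
v=4: not <0, acc = 1-1 = 0
v=14: not <0, acc = 0-1 = -1
v=7: not <0, acc = (-1)-1 = -2
v=-2: <0, acc = (-2)*2+(-2) = -6
v=2: not <0, acc = (-6)-1 = -7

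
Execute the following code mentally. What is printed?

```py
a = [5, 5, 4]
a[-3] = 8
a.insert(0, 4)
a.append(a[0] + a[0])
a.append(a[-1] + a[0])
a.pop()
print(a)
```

a[-3] = 8 → [8, 5, 4]
insert 4 at 0 → [4, 8, 5, 4]
append a[0]+a[0] = 4+4 = 8 → [4, 8, 5, 4, 8]
append a[-1]+a[0] = 8+4 = 12 → [4, 8, 5, 4, 8, 12]
pop() removes 12 → [4, 8, 5, 4, 8]

[4, 8, 5, 4, 8]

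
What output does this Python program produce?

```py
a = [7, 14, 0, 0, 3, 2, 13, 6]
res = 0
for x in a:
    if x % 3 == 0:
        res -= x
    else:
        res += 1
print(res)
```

-5

x=7: not %3==0, res = 0+1 = 1
x=14: not %3==0, res = 1+1 = 2
x=0: %3==0, res = 2-0 = 2
x=0: %3==0, res = 2-0 = 2
x=3: %3==0, res = 2-3 = -1
x=2: not %3==0, res = (-1)+1 = 0
x=13: not %3==0, res = 0+1 = 1
x=6: %3==0, res = 1-6 = -5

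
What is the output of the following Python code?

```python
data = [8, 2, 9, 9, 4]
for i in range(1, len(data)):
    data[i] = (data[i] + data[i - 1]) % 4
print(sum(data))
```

13

i=1: data[1] = (2+8)%4 = 2 → [8, 2, 9, 9, 4]
i=2: data[2] = (9+2)%4 = 3 → [8, 2, 3, 9, 4]
i=3: data[3] = (9+3)%4 = 0 → [8, 2, 3, 0, 4]
i=4: data[4] = (4+0)%4 = 0 → [8, 2, 3, 0, 0]
sum = 13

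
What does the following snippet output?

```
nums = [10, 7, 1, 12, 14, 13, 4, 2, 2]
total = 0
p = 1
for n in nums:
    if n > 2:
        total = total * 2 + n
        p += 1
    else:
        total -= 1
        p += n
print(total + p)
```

n=10: >2, total = 0*2+10 = 10; p=2
n=7: >2, total = 10*2+7 = 27; p=3
n=1: not >2, total = 27-1 = 26; p=4
n=12: >2, total = 26*2+12 = 64; p=5
n=14: >2, total = 64*2+14 = 142; p=6
n=13: >2, total = 142*2+13 = 297; p=7
n=4: >2, total = 297*2+4 = 598; p=8
n=2: not >2, total = 598-1 = 597; p=10
n=2: not >2, total = 597-1 = 596; p=12
total+p = 596+12 = 608

608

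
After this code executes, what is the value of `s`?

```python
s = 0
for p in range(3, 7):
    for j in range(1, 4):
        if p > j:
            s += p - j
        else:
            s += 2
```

p=3,j=1: 3>1, s = 0+2 = 2
p=3,j=2: 3>2, s = 2+1 = 3
p=3,j=3: not 3>3, s = 3+2 = 5
p=4,j=1: 4>1, s = 5+3 = 8
p=4,j=2: 4>2, s = 8+2 = 10
p=4,j=3: 4>3, s = 10+1 = 11
p=5,j=1: 5>1, s = 11+4 = 15
p=5,j=2: 5>2, s = 15+3 = 18
p=5,j=3: 5>3, s = 18+2 = 20
p=6,j=1: 6>1, s = 20+5 = 25
p=6,j=2: 6>2, s = 25+4 = 29
p=6,j=3: 6>3, s = 29+3 = 32

32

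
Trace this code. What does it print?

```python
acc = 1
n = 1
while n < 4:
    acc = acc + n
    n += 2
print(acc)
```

5

n=1: acc = 1+1 = 2
n=3: acc = 2+3 = 5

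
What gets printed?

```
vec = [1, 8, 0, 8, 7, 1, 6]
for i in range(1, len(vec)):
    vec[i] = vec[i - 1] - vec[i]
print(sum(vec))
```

i=1: vec[1] = 1-8 = -7 → [1, -7, 0, 8, 7, 1, 6]
i=2: vec[2] = (-7)-0 = -7 → [1, -7, -7, 8, 7, 1, 6]
i=3: vec[3] = (-7)-8 = -15 → [1, -7, -7, -15, 7, 1, 6]
i=4: vec[4] = (-15)-7 = -22 → [1, -7, -7, -15, -22, 1, 6]
i=5: vec[5] = (-22)-1 = -23 → [1, -7, -7, -15, -22, -23, 6]
i=6: vec[6] = (-23)-6 = -29 → [1, -7, -7, -15, -22, -23, -29]
sum = -102

-102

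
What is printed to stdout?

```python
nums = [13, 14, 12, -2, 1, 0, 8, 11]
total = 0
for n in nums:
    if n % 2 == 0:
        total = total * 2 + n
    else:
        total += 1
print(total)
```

n=13: not even, total = 0+1 = 1
n=14: even, total = 1*2+14 = 16
n=12: even, total = 16*2+12 = 44
n=-2: even, total = 44*2+(-2) = 86
n=1: not even, total = 86+1 = 87
n=0: even, total = 87*2+0 = 174
n=8: even, total = 174*2+8 = 356
n=11: not even, total = 356+1 = 357

357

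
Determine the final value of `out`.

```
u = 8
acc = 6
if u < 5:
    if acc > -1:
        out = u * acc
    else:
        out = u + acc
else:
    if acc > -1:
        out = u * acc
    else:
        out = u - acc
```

48

u=8, acc=6
u < 5 is False; acc > -1 is True
→ out = u * acc = 48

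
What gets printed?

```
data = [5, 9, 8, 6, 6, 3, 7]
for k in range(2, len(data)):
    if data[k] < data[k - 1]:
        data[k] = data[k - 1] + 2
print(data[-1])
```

19

k=2: 8<9, data[2] = 9+2 = 11 → [5, 9, 11, 6, 6, 3, 7]
k=3: 6<11, data[3] = 11+2 = 13 → [5, 9, 11, 13, 6, 3, 7]
k=4: 6<13, data[4] = 13+2 = 15 → [5, 9, 11, 13, 15, 3, 7]
k=5: 3<15, data[5] = 15+2 = 17 → [5, 9, 11, 13, 15, 17, 7]
k=6: 7<17, data[6] = 17+2 = 19 → [5, 9, 11, 13, 15, 17, 19]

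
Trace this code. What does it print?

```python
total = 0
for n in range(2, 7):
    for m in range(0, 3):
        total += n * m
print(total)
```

60

n=2,m=0: total = 0+0 = 0
n=2,m=1: total = 0+2 = 2
n=2,m=2: total = 2+4 = 6
n=3,m=0: total = 6+0 = 6
n=3,m=1: total = 6+3 = 9
n=3,m=2: total = 9+6 = 15
n=4,m=0: total = 15+0 = 15
n=4,m=1: total = 15+4 = 19
n=4,m=2: total = 19+8 = 27
n=5,m=0: total = 27+0 = 27
n=5,m=1: total = 27+5 = 32
n=5,m=2: total = 32+10 = 42
n=6,m=0: total = 42+0 = 42
n=6,m=1: total = 42+6 = 48
n=6,m=2: total = 48+12 = 60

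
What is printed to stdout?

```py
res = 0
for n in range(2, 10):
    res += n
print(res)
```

44

n=2: res = 0+2 = 2
n=3: res = 2+3 = 5
n=4: res = 5+4 = 9
n=5: res = 9+5 = 14
n=6: res = 14+6 = 20
n=7: res = 20+7 = 27
n=8: res = 27+8 = 35
n=9: res = 35+9 = 44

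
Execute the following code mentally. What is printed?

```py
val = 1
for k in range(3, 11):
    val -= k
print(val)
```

k=3: val = 1-3 = -2
k=4: val = (-2)-4 = -6
k=5: val = (-6)-5 = -11
k=6: val = (-11)-6 = -17
k=7: val = (-17)-7 = -24
k=8: val = (-24)-8 = -32
k=9: val = (-32)-9 = -41
k=10: val = (-41)-10 = -51

-51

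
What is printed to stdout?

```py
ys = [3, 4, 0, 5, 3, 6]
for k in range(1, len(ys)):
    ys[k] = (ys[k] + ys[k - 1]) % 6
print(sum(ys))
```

11

k=1: ys[1] = (4+3)%6 = 1 → [3, 1, 0, 5, 3, 6]
k=2: ys[2] = (0+1)%6 = 1 → [3, 1, 1, 5, 3, 6]
k=3: ys[3] = (5+1)%6 = 0 → [3, 1, 1, 0, 3, 6]
k=4: ys[4] = (3+0)%6 = 3 → [3, 1, 1, 0, 3, 6]
k=5: ys[5] = (6+3)%6 = 3 → [3, 1, 1, 0, 3, 3]
sum = 11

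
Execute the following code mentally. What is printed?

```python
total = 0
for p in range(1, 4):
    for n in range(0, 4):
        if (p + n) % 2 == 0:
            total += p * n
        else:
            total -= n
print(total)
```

p=1,n=0: odd sum, total = 0-0 = 0
p=1,n=1: even sum, total = 0+1 = 1
p=1,n=2: odd sum, total = 1-2 = -1
p=1,n=3: even sum, total = (-1)+3 = 2
p=2,n=0: even sum, total = 2+0 = 2
p=2,n=1: odd sum, total = 2-1 = 1
p=2,n=2: even sum, total = 1+4 = 5
p=2,n=3: odd sum, total = 5-3 = 2
p=3,n=0: odd sum, total = 2-0 = 2
p=3,n=1: even sum, total = 2+3 = 5
p=3,n=2: odd sum, total = 5-2 = 3
p=3,n=3: even sum, total = 3+9 = 12

12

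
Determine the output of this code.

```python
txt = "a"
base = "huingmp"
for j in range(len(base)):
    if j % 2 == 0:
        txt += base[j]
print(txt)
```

j=0: add 'h' → 'ah'
j=1: skip
j=2: add 'i' → 'ahi'
j=3: skip
j=4: add 'g' → 'ahig'
j=5: skip
j=6: add 'p' → 'ahigp'

ahigp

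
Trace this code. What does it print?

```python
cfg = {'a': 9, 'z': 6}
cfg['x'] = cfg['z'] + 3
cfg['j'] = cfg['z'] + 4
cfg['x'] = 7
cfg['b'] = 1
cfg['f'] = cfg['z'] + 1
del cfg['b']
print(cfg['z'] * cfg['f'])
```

cfg['x'] = cfg['z']+3 = 9 → {'a': 9, 'z': 6, 'x': 9}
cfg['j'] = cfg['z']+4 = 10 → {'a': 9, 'z': 6, 'x': 9, 'j': 10}
cfg['x'] = 7 → {'a': 9, 'z': 6, 'x': 7, 'j': 10}
cfg['b'] = 1 → {'a': 9, 'z': 6, 'x': 7, 'j': 10, 'b': 1}
cfg['f'] = cfg['z']+1 = 7 → {'a': 9, 'z': 6, 'x': 7, 'j': 10, 'b': 1, 'f': 7}
del 'b' → {'a': 9, 'z': 6, 'x': 7, 'j': 10, 'f': 7}
cfg['z']*cfg['f'] = 6*7 = 42

42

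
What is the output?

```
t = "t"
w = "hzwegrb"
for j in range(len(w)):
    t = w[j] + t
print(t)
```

j=0: prepend 'h' → 'ht'
j=1: prepend 'z' → 'zht'
j=2: prepend 'w' → 'wzht'
j=3: prepend 'e' → 'ewzht'
j=4: prepend 'g' → 'gewzht'
j=5: prepend 'r' → 'rgewzht'
j=6: prepend 'b' → 'brgewzht'

brgewzht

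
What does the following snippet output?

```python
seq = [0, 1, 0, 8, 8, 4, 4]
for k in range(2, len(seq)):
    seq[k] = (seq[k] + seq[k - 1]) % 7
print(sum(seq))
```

11

k=2: seq[2] = (0+1)%7 = 1 → [0, 1, 1, 8, 8, 4, 4]
k=3: seq[3] = (8+1)%7 = 2 → [0, 1, 1, 2, 8, 4, 4]
k=4: seq[4] = (8+2)%7 = 3 → [0, 1, 1, 2, 3, 4, 4]
k=5: seq[5] = (4+3)%7 = 0 → [0, 1, 1, 2, 3, 0, 4]
k=6: seq[6] = (4+0)%7 = 4 → [0, 1, 1, 2, 3, 0, 4]
sum = 11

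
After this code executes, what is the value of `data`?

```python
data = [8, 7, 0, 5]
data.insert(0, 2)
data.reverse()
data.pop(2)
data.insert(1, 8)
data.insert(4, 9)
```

[5, 8, 0, 8, 9, 2]

insert 2 at 0 → [2, 8, 7, 0, 5]
reverse → [5, 0, 7, 8, 2]
pop(2) removes 7 → [5, 0, 8, 2]
insert 8 at 1 → [5, 8, 0, 8, 2]
insert 9 at 4 → [5, 8, 0, 8, 9, 2]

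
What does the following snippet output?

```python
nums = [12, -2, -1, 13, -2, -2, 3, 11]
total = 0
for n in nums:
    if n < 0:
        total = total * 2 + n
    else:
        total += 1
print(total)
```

n=12: not <0, total = 0+1 = 1
n=-2: <0, total = 1*2+(-2) = 0
n=-1: <0, total = 0*2+(-1) = -1
n=13: not <0, total = (-1)+1 = 0
n=-2: <0, total = 0*2+(-2) = -2
n=-2: <0, total = (-2)*2+(-2) = -6
n=3: not <0, total = (-6)+1 = -5
n=11: not <0, total = (-5)+1 = -4

-4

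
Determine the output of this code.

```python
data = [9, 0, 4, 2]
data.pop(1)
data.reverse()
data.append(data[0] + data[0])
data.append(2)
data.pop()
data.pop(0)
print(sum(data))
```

17

pop(1) removes 0 → [9, 4, 2]
reverse → [2, 4, 9]
append data[0]+data[0] = 2+2 = 4 → [2, 4, 9, 4]
append 2 → [2, 4, 9, 4, 2]
pop() removes 2 → [2, 4, 9, 4]
pop(0) removes 2 → [4, 9, 4]
sum = 17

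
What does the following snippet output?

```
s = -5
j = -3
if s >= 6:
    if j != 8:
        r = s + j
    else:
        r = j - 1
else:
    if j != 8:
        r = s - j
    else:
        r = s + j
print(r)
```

s=-5, j=-3
s >= 6 is False; j != 8 is True
→ r = s - j = -2

-2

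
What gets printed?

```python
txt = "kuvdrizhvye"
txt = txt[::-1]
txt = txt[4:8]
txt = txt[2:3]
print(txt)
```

reverse → 'eyvhzirdvuk'
slice [4:8] → 'zird'
slice [2:3] → 'r'

r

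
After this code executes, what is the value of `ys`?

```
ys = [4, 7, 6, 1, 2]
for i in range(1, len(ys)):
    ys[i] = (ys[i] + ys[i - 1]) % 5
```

[4, 1, 2, 3, 0]

i=1: ys[1] = (7+4)%5 = 1 → [4, 1, 6, 1, 2]
i=2: ys[2] = (6+1)%5 = 2 → [4, 1, 2, 1, 2]
i=3: ys[3] = (1+2)%5 = 3 → [4, 1, 2, 3, 2]
i=4: ys[4] = (2+3)%5 = 0 → [4, 1, 2, 3, 0]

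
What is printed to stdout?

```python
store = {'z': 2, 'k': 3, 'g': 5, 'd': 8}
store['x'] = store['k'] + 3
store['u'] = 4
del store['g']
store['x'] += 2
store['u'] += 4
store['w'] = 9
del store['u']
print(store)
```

store['x'] = store['k']+3 = 6 → {'z': 2, 'k': 3, 'g': 5, 'd': 8, 'x': 6}
store['u'] = 4 → {'z': 2, 'k': 3, 'g': 5, 'd': 8, 'x': 6, 'u': 4}
del 'g' → {'z': 2, 'k': 3, 'd': 8, 'x': 6, 'u': 4}
store['x'] = 6+2 = 8 → {'z': 2, 'k': 3, 'd': 8, 'x': 8, 'u': 4}
store['u'] = 4+4 = 8 → {'z': 2, 'k': 3, 'd': 8, 'x': 8, 'u': 8}
store['w'] = 9 → {'z': 2, 'k': 3, 'd': 8, 'x': 8, 'u': 8, 'w': 9}
del 'u' → {'z': 2, 'k': 3, 'd': 8, 'x': 8, 'w': 9}

{'z': 2, 'k': 3, 'd': 8, 'x': 8, 'w': 9}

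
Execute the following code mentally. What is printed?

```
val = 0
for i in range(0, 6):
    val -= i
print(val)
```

i=0: val = 0-0 = 0
i=1: val = 0-1 = -1
i=2: val = (-1)-2 = -3
i=3: val = (-3)-3 = -6
i=4: val = (-6)-4 = -10
i=5: val = (-10)-5 = -15

-15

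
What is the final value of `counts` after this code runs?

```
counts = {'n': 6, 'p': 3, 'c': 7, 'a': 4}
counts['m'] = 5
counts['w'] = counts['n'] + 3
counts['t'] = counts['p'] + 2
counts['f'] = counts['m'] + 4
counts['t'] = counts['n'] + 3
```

{'n': 6, 'p': 3, 'c': 7, 'a': 4, 'm': 5, 'w': 9, 't': 9, 'f': 9}

counts['m'] = 5 → {'n': 6, 'p': 3, 'c': 7, 'a': 4, 'm': 5}
counts['w'] = counts['n']+3 = 9 → {'n': 6, 'p': 3, 'c': 7, 'a': 4, 'm': 5, 'w': 9}
counts['t'] = counts['p']+2 = 5 → {'n': 6, 'p': 3, 'c': 7, 'a': 4, 'm': 5, 'w': 9, 't': 5}
counts['f'] = counts['m']+4 = 9 → {'n': 6, 'p': 3, 'c': 7, 'a': 4, 'm': 5, 'w': 9, 't': 5, 'f': 9}
counts['t'] = counts['n']+3 = 9 → {'n': 6, 'p': 3, 'c': 7, 'a': 4, 'm': 5, 'w': 9, 't': 9, 'f': 9}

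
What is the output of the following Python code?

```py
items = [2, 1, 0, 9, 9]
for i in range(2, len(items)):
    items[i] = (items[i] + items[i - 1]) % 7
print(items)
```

[2, 1, 1, 3, 5]

i=2: items[2] = (0+1)%7 = 1 → [2, 1, 1, 9, 9]
i=3: items[3] = (9+1)%7 = 3 → [2, 1, 1, 3, 9]
i=4: items[4] = (9+3)%7 = 5 → [2, 1, 1, 3, 5]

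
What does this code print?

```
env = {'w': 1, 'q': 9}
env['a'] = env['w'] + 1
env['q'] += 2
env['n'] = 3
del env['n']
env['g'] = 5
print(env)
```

env['a'] = env['w']+1 = 2 → {'w': 1, 'q': 9, 'a': 2}
env['q'] = 9+2 = 11 → {'w': 1, 'q': 11, 'a': 2}
env['n'] = 3 → {'w': 1, 'q': 11, 'a': 2, 'n': 3}
del 'n' → {'w': 1, 'q': 11, 'a': 2}
env['g'] = 5 → {'w': 1, 'q': 11, 'a': 2, 'g': 5}

{'w': 1, 'q': 11, 'a': 2, 'g': 5}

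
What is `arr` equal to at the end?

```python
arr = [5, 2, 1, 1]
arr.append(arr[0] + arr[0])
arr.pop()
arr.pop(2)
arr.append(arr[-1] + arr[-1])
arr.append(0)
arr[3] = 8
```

append arr[0]+arr[0] = 5+5 = 10 → [5, 2, 1, 1, 10]
pop() removes 10 → [5, 2, 1, 1]
pop(2) removes 1 → [5, 2, 1]
append arr[-1]+arr[-1] = 1+1 = 2 → [5, 2, 1, 2]
append 0 → [5, 2, 1, 2, 0]
arr[3] = 8 → [5, 2, 1, 8, 0]

[5, 2, 1, 8, 0]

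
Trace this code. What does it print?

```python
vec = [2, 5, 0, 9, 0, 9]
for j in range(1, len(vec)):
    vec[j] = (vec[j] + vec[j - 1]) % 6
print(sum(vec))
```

13

j=1: vec[1] = (5+2)%6 = 1 → [2, 1, 0, 9, 0, 9]
j=2: vec[2] = (0+1)%6 = 1 → [2, 1, 1, 9, 0, 9]
j=3: vec[3] = (9+1)%6 = 4 → [2, 1, 1, 4, 0, 9]
j=4: vec[4] = (0+4)%6 = 4 → [2, 1, 1, 4, 4, 9]
j=5: vec[5] = (9+4)%6 = 1 → [2, 1, 1, 4, 4, 1]
sum = 13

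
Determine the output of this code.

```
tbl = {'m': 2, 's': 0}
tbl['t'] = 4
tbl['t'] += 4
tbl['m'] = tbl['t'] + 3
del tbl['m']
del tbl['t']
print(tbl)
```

{'s': 0}

tbl['t'] = 4 → {'m': 2, 's': 0, 't': 4}
tbl['t'] = 4+4 = 8 → {'m': 2, 's': 0, 't': 8}
tbl['m'] = tbl['t']+3 = 11 → {'m': 11, 's': 0, 't': 8}
del 'm' → {'s': 0, 't': 8}
del 't' → {'s': 0}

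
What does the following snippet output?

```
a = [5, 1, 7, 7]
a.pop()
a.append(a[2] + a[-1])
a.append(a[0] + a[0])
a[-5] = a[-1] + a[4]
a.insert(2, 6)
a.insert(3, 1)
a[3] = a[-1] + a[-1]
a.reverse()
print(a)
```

[10, 14, 7, 20, 6, 1, 20]

pop() removes 7 → [5, 1, 7]
append a[2]+a[-1] = 7+7 = 14 → [5, 1, 7, 14]
append a[0]+a[0] = 5+5 = 10 → [5, 1, 7, 14, 10]
a[-5] = a[-1]+a[4] = 10+10 = 20 → [20, 1, 7, 14, 10]
insert 6 at 2 → [20, 1, 6, 7, 14, 10]
insert 1 at 3 → [20, 1, 6, 1, 7, 14, 10]
a[3] = a[-1]+a[-1] = 10+10 = 20 → [20, 1, 6, 20, 7, 14, 10]
reverse → [10, 14, 7, 20, 6, 1, 20]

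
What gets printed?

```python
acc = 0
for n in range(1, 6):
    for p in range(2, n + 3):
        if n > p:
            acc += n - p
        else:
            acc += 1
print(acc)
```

n=1,p=2: not 1>2, acc = 0+1 = 1
n=1,p=3: not 1>3, acc = 1+1 = 2
n=2,p=2: not 2>2, acc = 2+1 = 3
n=2,p=3: not 2>3, acc = 3+1 = 4
n=2,p=4: not 2>4, acc = 4+1 = 5
n=3,p=2: 3>2, acc = 5+1 = 6
n=3,p=3: not 3>3, acc = 6+1 = 7
n=3,p=4: not 3>4, acc = 7+1 = 8
n=3,p=5: not 3>5, acc = 8+1 = 9
n=4,p=2: 4>2, acc = 9+2 = 11
n=4,p=3: 4>3, acc = 11+1 = 12
n=4,p=4: not 4>4, acc = 12+1 = 13
n=4,p=5: not 4>5, acc = 13+1 = 14
n=4,p=6: not 4>6, acc = 14+1 = 15
n=5,p=2: 5>2, acc = 15+3 = 18
n=5,p=3: 5>3, acc = 18+2 = 20
n=5,p=4: 5>4, acc = 20+1 = 21
n=5,p=5: not 5>5, acc = 21+1 = 22
n=5,p=6: not 5>6, acc = 22+1 = 23
n=5,p=7: not 5>7, acc = 23+1 = 24

24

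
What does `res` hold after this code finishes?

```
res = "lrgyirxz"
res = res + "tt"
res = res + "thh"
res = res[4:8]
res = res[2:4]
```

+ 'tt' → 'lrgyirxztt'
+ 'thh' → 'lrgyirxzttthh'
slice [4:8] → 'irxz'
slice [2:4] → 'xz'

'xz'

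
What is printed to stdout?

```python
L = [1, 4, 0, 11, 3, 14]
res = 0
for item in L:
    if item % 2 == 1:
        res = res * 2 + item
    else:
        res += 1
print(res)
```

38

item=1: odd, res = 0*2+1 = 1
item=4: not odd, res = 1+1 = 2
item=0: not odd, res = 2+1 = 3
item=11: odd, res = 3*2+11 = 17
item=3: odd, res = 17*2+3 = 37
item=14: not odd, res = 37+1 = 38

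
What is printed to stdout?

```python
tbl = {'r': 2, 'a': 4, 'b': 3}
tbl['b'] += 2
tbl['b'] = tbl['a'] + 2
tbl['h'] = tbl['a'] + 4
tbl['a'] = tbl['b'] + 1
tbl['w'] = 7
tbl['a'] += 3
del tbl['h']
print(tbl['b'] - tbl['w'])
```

-1

tbl['b'] = 3+2 = 5 → {'r': 2, 'a': 4, 'b': 5}
tbl['b'] = tbl['a']+2 = 6 → {'r': 2, 'a': 4, 'b': 6}
tbl['h'] = tbl['a']+4 = 8 → {'r': 2, 'a': 4, 'b': 6, 'h': 8}
tbl['a'] = tbl['b']+1 = 7 → {'r': 2, 'a': 7, 'b': 6, 'h': 8}
tbl['w'] = 7 → {'r': 2, 'a': 7, 'b': 6, 'h': 8, 'w': 7}
tbl['a'] = 7+3 = 10 → {'r': 2, 'a': 10, 'b': 6, 'h': 8, 'w': 7}
del 'h' → {'r': 2, 'a': 10, 'b': 6, 'w': 7}
tbl['b']-tbl['w'] = 6-7 = -1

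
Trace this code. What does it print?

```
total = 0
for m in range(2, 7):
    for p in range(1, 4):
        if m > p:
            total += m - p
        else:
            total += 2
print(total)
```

37

m=2,p=1: 2>1, total = 0+1 = 1
m=2,p=2: not 2>2, total = 1+2 = 3
m=2,p=3: not 2>3, total = 3+2 = 5
m=3,p=1: 3>1, total = 5+2 = 7
m=3,p=2: 3>2, total = 7+1 = 8
m=3,p=3: not 3>3, total = 8+2 = 10
m=4,p=1: 4>1, total = 10+3 = 13
m=4,p=2: 4>2, total = 13+2 = 15
m=4,p=3: 4>3, total = 15+1 = 16
m=5,p=1: 5>1, total = 16+4 = 20
m=5,p=2: 5>2, total = 20+3 = 23
m=5,p=3: 5>3, total = 23+2 = 25
m=6,p=1: 6>1, total = 25+5 = 30
m=6,p=2: 6>2, total = 30+4 = 34
m=6,p=3: 6>3, total = 34+3 = 37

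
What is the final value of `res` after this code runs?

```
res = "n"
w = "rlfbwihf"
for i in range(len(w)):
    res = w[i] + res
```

i=0: prepend 'r' → 'rn'
i=1: prepend 'l' → 'lrn'
i=2: prepend 'f' → 'flrn'
i=3: prepend 'b' → 'bflrn'
i=4: prepend 'w' → 'wbflrn'
i=5: prepend 'i' → 'iwbflrn'
i=6: prepend 'h' → 'hiwbflrn'
i=7: prepend 'f' → 'fhiwbflrn'

'fhiwbflrn'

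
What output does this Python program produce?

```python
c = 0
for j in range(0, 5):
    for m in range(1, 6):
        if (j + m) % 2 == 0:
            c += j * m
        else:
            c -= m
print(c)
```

j=0,m=1: odd sum, c = 0-1 = -1
j=0,m=2: even sum, c = (-1)+0 = -1
j=0,m=3: odd sum, c = (-1)-3 = -4
j=0,m=4: even sum, c = (-4)+0 = -4
j=0,m=5: odd sum, c = (-4)-5 = -9
j=1,m=1: even sum, c = (-9)+1 = -8
j=1,m=2: odd sum, c = (-8)-2 = -10
j=1,m=3: even sum, c = (-10)+3 = -7
j=1,m=4: odd sum, c = (-7)-4 = -11
j=1,m=5: even sum, c = (-11)+5 = -6
j=2,m=1: odd sum, c = (-6)-1 = -7
j=2,m=2: even sum, c = (-7)+4 = -3
j=2,m=3: odd sum, c = (-3)-3 = -6
j=2,m=4: even sum, c = (-6)+8 = 2
j=2,m=5: odd sum, c = 2-5 = -3
j=3,m=1: even sum, c = (-3)+3 = 0
j=3,m=2: odd sum, c = 0-2 = -2
j=3,m=3: even sum, c = (-2)+9 = 7
j=3,m=4: odd sum, c = 7-4 = 3
j=3,m=5: even sum, c = 3+15 = 18
j=4,m=1: odd sum, c = 18-1 = 17
j=4,m=2: even sum, c = 17+8 = 25
j=4,m=3: odd sum, c = 25-3 = 22
j=4,m=4: even sum, c = 22+16 = 38
j=4,m=5: odd sum, c = 38-5 = 33

33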